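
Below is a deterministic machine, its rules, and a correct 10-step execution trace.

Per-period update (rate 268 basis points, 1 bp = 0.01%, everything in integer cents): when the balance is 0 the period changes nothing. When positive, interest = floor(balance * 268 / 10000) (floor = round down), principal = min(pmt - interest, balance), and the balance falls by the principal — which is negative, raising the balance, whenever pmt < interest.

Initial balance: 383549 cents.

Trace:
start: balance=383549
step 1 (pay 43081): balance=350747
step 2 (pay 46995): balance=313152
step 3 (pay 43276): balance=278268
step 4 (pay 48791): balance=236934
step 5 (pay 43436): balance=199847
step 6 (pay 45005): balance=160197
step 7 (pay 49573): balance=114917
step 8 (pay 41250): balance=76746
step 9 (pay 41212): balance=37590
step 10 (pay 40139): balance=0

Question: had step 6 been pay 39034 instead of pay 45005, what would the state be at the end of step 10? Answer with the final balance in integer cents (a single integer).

5096

(re-executing from step 6 with the substitution; state before step 6: balance=199847)
step 6 (pay 39034): balance=166168
step 7 (pay 49573): balance=121048
step 8 (pay 41250): balance=83042
step 9 (pay 41212): balance=44055
step 10 (pay 40139): balance=5096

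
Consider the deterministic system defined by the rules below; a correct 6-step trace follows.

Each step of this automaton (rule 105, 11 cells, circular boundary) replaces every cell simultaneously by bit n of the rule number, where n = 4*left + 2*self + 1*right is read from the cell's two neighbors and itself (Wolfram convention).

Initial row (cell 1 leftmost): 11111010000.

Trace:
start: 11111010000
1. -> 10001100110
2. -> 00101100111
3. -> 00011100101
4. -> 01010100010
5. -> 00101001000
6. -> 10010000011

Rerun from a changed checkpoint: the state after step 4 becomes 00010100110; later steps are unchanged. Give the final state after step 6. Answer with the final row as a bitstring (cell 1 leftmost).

state after step 4 := 00010100110
5. -> 11001000110
6. -> 11000010111

11000010111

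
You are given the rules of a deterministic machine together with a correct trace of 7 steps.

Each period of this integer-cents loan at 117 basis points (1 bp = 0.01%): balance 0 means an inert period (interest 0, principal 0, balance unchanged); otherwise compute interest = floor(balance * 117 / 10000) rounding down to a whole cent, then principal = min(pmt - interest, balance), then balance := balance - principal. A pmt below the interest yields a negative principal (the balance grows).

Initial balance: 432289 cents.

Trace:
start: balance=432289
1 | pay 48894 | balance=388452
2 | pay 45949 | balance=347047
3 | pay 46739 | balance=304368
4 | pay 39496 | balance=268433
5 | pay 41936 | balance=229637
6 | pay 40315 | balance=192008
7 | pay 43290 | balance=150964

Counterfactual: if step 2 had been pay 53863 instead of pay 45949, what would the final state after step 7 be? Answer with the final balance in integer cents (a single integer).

(re-executing from step 2 with the substitution; state before step 2: balance=388452)
2 | pay 53863 | balance=339133
3 | pay 46739 | balance=296361
4 | pay 39496 | balance=260332
5 | pay 41936 | balance=221441
6 | pay 40315 | balance=183716
7 | pay 43290 | balance=142575

142575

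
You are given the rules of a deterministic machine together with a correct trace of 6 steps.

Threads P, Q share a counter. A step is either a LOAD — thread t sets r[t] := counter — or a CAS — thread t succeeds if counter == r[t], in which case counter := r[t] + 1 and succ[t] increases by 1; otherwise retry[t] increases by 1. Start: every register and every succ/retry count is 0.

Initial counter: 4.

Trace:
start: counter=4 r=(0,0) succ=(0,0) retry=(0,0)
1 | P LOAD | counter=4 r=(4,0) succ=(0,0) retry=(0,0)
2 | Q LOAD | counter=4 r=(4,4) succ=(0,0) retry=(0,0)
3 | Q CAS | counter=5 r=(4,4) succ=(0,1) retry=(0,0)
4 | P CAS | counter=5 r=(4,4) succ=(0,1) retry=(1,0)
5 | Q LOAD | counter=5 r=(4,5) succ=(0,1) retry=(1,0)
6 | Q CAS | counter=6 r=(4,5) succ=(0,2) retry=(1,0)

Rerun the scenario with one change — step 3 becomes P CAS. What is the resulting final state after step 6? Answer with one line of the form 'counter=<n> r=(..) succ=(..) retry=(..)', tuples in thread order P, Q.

(re-executing from step 3 with the substitution; state before step 3: counter=4 r=(4,4) succ=(0,0) retry=(0,0))
3 | P CAS | counter=5 r=(4,4) succ=(1,0) retry=(0,0)
4 | P CAS | counter=5 r=(4,4) succ=(1,0) retry=(1,0)
5 | Q LOAD | counter=5 r=(4,5) succ=(1,0) retry=(1,0)
6 | Q CAS | counter=6 r=(4,5) succ=(1,1) retry=(1,0)

counter=6 r=(4,5) succ=(1,1) retry=(1,0)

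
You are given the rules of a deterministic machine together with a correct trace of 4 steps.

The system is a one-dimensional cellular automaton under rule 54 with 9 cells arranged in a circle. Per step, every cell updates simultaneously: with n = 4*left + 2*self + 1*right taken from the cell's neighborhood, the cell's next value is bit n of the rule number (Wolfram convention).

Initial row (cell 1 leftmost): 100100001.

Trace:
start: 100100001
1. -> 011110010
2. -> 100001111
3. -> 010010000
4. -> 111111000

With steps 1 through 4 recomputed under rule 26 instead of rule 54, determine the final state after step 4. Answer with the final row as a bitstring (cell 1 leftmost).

(re-executing steps 1..4 under rule 26; state before step 1: 100100001)
1. -> 011010011
2. -> 010001110
3. -> 101011001
4. -> 000010111

000010111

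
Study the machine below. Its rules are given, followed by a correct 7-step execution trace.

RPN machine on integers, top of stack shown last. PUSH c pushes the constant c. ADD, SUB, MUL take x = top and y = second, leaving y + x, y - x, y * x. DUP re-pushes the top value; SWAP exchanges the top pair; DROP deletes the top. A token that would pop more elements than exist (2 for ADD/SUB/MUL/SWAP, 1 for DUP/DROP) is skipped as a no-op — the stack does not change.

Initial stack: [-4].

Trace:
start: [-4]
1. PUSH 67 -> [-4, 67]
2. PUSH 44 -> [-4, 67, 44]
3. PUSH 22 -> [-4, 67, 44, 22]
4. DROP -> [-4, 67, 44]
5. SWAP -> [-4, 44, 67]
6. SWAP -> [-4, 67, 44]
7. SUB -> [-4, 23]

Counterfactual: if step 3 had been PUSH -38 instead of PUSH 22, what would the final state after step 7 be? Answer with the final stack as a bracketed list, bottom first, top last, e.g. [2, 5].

(re-executing from step 3 with the substitution; state before step 3: [-4, 67, 44])
3. PUSH -38 -> [-4, 67, 44, -38]
4. DROP -> [-4, 67, 44]
5. SWAP -> [-4, 44, 67]
6. SWAP -> [-4, 67, 44]
7. SUB -> [-4, 23]

[-4, 23]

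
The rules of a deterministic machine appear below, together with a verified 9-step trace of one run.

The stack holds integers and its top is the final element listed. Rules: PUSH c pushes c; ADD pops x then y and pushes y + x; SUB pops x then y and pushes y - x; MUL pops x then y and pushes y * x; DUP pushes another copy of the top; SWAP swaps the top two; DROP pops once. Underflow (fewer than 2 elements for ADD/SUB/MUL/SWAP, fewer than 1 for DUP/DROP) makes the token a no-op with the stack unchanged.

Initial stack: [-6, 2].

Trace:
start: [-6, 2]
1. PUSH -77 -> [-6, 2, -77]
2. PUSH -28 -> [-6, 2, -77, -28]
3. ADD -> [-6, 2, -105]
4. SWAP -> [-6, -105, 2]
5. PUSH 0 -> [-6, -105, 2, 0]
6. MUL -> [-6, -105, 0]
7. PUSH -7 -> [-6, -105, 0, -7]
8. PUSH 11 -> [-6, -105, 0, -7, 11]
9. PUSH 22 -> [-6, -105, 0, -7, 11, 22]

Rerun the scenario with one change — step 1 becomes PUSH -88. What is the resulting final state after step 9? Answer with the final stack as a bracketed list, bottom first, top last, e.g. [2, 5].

[-6, -116, 0, -7, 11, 22]

(re-executing from step 1 with the substitution; state before step 1: [-6, 2])
1. PUSH -88 -> [-6, 2, -88]
2. PUSH -28 -> [-6, 2, -88, -28]
3. ADD -> [-6, 2, -116]
4. SWAP -> [-6, -116, 2]
5. PUSH 0 -> [-6, -116, 2, 0]
6. MUL -> [-6, -116, 0]
7. PUSH -7 -> [-6, -116, 0, -7]
8. PUSH 11 -> [-6, -116, 0, -7, 11]
9. PUSH 22 -> [-6, -116, 0, -7, 11, 22]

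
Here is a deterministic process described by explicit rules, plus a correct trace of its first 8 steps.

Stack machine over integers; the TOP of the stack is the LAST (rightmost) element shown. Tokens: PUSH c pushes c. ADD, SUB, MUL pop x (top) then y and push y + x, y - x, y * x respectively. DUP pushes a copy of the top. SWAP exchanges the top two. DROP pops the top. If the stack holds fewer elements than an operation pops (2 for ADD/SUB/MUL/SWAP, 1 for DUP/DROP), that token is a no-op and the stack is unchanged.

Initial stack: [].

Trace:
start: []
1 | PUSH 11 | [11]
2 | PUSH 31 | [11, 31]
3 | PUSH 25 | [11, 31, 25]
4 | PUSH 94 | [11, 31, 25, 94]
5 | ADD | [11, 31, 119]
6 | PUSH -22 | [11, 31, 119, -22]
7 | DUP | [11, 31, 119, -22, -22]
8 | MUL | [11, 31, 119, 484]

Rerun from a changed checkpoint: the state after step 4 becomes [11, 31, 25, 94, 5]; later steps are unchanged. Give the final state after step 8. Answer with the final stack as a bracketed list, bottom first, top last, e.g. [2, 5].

[11, 31, 25, 99, 484]

state after step 4 := [11, 31, 25, 94, 5]
5 | ADD | [11, 31, 25, 99]
6 | PUSH -22 | [11, 31, 25, 99, -22]
7 | DUP | [11, 31, 25, 99, -22, -22]
8 | MUL | [11, 31, 25, 99, 484]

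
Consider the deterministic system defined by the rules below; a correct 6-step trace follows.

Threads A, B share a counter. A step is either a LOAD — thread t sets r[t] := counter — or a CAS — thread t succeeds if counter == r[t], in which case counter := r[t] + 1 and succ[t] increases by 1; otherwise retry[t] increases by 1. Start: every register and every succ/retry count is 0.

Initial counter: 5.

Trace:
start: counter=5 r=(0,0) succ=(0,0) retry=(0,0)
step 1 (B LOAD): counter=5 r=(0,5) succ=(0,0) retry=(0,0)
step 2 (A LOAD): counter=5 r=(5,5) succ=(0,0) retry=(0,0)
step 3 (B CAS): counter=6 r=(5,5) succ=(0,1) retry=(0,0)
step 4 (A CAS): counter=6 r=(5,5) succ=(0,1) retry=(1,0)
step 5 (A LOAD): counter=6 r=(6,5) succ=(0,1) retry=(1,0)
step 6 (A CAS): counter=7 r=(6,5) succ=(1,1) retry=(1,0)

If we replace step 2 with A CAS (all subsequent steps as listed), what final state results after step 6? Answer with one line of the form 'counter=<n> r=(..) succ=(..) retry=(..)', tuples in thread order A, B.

(re-executing from step 2 with the substitution; state before step 2: counter=5 r=(0,5) succ=(0,0) retry=(0,0))
step 2 (A CAS): counter=5 r=(0,5) succ=(0,0) retry=(1,0)
step 3 (B CAS): counter=6 r=(0,5) succ=(0,1) retry=(1,0)
step 4 (A CAS): counter=6 r=(0,5) succ=(0,1) retry=(2,0)
step 5 (A LOAD): counter=6 r=(6,5) succ=(0,1) retry=(2,0)
step 6 (A CAS): counter=7 r=(6,5) succ=(1,1) retry=(2,0)

counter=7 r=(6,5) succ=(1,1) retry=(2,0)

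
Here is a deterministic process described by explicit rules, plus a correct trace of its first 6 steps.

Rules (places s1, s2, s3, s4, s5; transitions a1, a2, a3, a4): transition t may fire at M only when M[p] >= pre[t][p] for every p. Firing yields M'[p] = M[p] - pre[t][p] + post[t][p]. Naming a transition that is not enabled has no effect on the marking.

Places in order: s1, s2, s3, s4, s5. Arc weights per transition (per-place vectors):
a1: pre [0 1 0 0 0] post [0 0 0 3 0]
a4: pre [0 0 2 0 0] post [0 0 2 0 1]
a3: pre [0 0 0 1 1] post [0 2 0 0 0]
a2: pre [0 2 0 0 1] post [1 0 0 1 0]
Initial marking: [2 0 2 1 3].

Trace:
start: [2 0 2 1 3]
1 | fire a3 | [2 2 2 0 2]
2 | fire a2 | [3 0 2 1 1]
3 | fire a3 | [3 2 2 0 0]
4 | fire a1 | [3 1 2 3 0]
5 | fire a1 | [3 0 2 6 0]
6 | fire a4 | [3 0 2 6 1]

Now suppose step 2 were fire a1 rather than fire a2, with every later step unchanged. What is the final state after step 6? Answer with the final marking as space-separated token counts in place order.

(re-executing from step 2 with the substitution; state before step 2: [2 2 2 0 2])
2 | fire a1 | [2 1 2 3 2]
3 | fire a3 | [2 3 2 2 1]
4 | fire a1 | [2 2 2 5 1]
5 | fire a1 | [2 1 2 8 1]
6 | fire a4 | [2 1 2 8 2]

2 1 2 8 2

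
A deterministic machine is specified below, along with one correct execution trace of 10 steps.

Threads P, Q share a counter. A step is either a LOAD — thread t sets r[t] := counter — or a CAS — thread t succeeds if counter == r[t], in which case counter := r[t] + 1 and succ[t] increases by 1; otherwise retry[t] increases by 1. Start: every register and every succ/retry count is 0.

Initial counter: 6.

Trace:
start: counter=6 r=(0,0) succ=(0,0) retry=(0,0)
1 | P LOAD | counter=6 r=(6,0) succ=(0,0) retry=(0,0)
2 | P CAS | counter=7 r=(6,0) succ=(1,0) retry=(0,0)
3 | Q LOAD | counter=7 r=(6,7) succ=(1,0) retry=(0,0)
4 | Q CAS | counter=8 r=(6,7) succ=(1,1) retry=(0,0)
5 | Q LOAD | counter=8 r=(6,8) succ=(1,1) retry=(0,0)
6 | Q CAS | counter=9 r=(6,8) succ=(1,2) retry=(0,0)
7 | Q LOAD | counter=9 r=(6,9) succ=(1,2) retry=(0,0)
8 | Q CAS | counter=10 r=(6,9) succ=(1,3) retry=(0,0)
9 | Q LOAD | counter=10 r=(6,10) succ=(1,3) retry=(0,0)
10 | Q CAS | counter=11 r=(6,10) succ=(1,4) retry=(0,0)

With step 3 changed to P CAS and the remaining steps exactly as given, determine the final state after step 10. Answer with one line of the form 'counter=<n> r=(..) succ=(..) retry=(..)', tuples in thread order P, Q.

counter=10 r=(6,9) succ=(1,3) retry=(1,1)

(re-executing from step 3 with the substitution; state before step 3: counter=7 r=(6,0) succ=(1,0) retry=(0,0))
3 | P CAS | counter=7 r=(6,0) succ=(1,0) retry=(1,0)
4 | Q CAS | counter=7 r=(6,0) succ=(1,0) retry=(1,1)
5 | Q LOAD | counter=7 r=(6,7) succ=(1,0) retry=(1,1)
6 | Q CAS | counter=8 r=(6,7) succ=(1,1) retry=(1,1)
7 | Q LOAD | counter=8 r=(6,8) succ=(1,1) retry=(1,1)
8 | Q CAS | counter=9 r=(6,8) succ=(1,2) retry=(1,1)
9 | Q LOAD | counter=9 r=(6,9) succ=(1,2) retry=(1,1)
10 | Q CAS | counter=10 r=(6,9) succ=(1,3) retry=(1,1)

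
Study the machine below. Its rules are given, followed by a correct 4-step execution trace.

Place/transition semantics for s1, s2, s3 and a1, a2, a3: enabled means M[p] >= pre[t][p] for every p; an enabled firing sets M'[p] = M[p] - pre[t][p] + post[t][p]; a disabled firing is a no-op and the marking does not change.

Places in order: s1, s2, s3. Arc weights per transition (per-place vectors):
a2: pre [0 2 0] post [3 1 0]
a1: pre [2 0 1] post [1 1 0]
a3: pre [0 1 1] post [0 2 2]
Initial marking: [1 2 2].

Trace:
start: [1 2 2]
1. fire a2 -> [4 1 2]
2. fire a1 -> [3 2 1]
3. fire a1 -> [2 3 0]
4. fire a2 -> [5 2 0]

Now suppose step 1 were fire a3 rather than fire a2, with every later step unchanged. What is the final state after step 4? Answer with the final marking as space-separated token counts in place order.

(re-executing from step 1 with the substitution; state before step 1: [1 2 2])
1. fire a3 -> [1 3 3]
2. fire a1 -> [1 3 3]
3. fire a1 -> [1 3 3]
4. fire a2 -> [4 2 3]

4 2 3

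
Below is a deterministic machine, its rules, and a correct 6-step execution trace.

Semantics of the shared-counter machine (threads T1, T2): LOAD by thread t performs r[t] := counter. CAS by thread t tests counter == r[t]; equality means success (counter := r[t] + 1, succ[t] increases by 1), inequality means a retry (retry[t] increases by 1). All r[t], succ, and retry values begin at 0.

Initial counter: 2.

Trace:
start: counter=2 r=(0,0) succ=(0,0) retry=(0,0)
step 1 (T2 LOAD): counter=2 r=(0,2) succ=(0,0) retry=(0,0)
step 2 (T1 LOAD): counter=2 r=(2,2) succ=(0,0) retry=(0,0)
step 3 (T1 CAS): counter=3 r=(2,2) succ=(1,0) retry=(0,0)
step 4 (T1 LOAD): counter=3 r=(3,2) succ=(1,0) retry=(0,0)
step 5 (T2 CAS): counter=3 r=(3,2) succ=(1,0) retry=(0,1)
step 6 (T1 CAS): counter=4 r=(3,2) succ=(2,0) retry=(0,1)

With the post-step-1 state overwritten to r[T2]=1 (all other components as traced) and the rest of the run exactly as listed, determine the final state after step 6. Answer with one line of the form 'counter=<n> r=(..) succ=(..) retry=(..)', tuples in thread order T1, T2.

counter=4 r=(3,1) succ=(2,0) retry=(0,1)

state after step 1 := counter=2 r=(0,1) succ=(0,0) retry=(0,0)
step 2 (T1 LOAD): counter=2 r=(2,1) succ=(0,0) retry=(0,0)
step 3 (T1 CAS): counter=3 r=(2,1) succ=(1,0) retry=(0,0)
step 4 (T1 LOAD): counter=3 r=(3,1) succ=(1,0) retry=(0,0)
step 5 (T2 CAS): counter=3 r=(3,1) succ=(1,0) retry=(0,1)
step 6 (T1 CAS): counter=4 r=(3,1) succ=(2,0) retry=(0,1)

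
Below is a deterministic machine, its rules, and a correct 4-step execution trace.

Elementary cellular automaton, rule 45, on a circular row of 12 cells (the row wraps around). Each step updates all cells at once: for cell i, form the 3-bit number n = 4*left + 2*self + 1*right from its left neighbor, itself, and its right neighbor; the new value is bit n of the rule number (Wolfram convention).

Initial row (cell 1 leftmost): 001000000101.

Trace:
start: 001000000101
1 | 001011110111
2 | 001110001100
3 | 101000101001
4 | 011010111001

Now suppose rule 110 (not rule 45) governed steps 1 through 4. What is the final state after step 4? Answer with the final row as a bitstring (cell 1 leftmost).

(re-executing steps 1..4 under rule 110; state before step 1: 001000000101)
1 | 011000001111
2 | 111000011001
3 | 001000111011
4 | 011001101111

011001101111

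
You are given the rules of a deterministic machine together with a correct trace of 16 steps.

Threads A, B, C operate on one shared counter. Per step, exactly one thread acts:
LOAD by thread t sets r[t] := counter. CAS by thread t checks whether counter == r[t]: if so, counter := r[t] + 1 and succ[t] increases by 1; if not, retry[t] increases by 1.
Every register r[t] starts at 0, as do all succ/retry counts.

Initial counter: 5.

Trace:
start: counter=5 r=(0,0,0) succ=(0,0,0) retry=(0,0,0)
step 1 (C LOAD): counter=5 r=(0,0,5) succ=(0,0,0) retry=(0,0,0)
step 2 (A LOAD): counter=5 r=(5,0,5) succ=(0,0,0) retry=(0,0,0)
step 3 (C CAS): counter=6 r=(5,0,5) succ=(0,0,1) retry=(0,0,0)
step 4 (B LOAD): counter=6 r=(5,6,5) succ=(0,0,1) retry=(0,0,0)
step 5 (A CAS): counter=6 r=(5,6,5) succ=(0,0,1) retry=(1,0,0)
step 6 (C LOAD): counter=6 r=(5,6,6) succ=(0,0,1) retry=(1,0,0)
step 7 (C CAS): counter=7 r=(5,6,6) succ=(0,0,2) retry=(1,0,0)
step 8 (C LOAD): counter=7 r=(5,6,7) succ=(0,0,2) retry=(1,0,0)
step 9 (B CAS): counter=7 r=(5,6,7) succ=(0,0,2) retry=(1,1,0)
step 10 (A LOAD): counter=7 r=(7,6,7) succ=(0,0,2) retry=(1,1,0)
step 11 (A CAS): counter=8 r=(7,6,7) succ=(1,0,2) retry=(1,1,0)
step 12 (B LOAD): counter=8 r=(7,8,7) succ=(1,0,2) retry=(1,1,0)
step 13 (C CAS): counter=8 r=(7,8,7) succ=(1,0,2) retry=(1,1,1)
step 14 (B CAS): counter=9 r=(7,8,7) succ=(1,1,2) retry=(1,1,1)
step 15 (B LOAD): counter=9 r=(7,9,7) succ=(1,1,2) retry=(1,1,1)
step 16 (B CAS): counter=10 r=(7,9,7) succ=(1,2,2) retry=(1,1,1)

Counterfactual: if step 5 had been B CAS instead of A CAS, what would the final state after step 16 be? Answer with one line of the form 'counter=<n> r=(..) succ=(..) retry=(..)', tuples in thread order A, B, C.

counter=11 r=(8,10,8) succ=(1,3,2) retry=(0,1,1)

(re-executing from step 5 with the substitution; state before step 5: counter=6 r=(5,6,5) succ=(0,0,1) retry=(0,0,0))
step 5 (B CAS): counter=7 r=(5,6,5) succ=(0,1,1) retry=(0,0,0)
step 6 (C LOAD): counter=7 r=(5,6,7) succ=(0,1,1) retry=(0,0,0)
step 7 (C CAS): counter=8 r=(5,6,7) succ=(0,1,2) retry=(0,0,0)
step 8 (C LOAD): counter=8 r=(5,6,8) succ=(0,1,2) retry=(0,0,0)
step 9 (B CAS): counter=8 r=(5,6,8) succ=(0,1,2) retry=(0,1,0)
step 10 (A LOAD): counter=8 r=(8,6,8) succ=(0,1,2) retry=(0,1,0)
step 11 (A CAS): counter=9 r=(8,6,8) succ=(1,1,2) retry=(0,1,0)
step 12 (B LOAD): counter=9 r=(8,9,8) succ=(1,1,2) retry=(0,1,0)
step 13 (C CAS): counter=9 r=(8,9,8) succ=(1,1,2) retry=(0,1,1)
step 14 (B CAS): counter=10 r=(8,9,8) succ=(1,2,2) retry=(0,1,1)
step 15 (B LOAD): counter=10 r=(8,10,8) succ=(1,2,2) retry=(0,1,1)
step 16 (B CAS): counter=11 r=(8,10,8) succ=(1,3,2) retry=(0,1,1)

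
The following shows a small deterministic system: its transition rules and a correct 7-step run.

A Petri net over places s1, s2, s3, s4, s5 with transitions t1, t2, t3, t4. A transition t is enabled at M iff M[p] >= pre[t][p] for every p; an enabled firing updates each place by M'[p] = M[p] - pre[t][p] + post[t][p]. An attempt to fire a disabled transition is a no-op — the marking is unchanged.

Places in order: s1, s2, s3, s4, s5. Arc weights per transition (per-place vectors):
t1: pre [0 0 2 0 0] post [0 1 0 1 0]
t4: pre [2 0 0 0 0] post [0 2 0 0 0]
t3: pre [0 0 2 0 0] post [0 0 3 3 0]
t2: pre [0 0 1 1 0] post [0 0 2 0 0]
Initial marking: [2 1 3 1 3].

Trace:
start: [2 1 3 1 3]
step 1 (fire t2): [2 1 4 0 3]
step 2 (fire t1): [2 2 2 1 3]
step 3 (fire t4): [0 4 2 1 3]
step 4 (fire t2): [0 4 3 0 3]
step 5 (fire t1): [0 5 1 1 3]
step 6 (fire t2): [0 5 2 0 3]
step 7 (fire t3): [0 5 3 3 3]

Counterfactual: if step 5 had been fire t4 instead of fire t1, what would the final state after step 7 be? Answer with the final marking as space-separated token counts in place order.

(re-executing from step 5 with the substitution; state before step 5: [0 4 3 0 3])
step 5 (fire t4): [0 4 3 0 3]
step 6 (fire t2): [0 4 3 0 3]
step 7 (fire t3): [0 4 4 3 3]

0 4 4 3 3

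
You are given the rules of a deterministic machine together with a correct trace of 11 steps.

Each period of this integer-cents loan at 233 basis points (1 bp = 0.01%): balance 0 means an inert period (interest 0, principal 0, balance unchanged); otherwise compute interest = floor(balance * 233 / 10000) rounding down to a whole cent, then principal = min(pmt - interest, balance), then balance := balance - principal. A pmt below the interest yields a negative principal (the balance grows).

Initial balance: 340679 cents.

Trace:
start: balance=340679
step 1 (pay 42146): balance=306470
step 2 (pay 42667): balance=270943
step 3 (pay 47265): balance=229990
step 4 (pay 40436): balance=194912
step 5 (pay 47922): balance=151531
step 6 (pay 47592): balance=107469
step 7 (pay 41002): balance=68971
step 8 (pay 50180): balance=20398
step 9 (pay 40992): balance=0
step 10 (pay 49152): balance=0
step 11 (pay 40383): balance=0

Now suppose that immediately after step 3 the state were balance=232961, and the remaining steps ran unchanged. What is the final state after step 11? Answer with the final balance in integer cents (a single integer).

0

state after step 3 := balance=232961
step 4 (pay 40436): balance=197952
step 5 (pay 47922): balance=154642
step 6 (pay 47592): balance=110653
step 7 (pay 41002): balance=72229
step 8 (pay 50180): balance=23731
step 9 (pay 40992): balance=0
step 10 (pay 49152): balance=0
step 11 (pay 40383): balance=0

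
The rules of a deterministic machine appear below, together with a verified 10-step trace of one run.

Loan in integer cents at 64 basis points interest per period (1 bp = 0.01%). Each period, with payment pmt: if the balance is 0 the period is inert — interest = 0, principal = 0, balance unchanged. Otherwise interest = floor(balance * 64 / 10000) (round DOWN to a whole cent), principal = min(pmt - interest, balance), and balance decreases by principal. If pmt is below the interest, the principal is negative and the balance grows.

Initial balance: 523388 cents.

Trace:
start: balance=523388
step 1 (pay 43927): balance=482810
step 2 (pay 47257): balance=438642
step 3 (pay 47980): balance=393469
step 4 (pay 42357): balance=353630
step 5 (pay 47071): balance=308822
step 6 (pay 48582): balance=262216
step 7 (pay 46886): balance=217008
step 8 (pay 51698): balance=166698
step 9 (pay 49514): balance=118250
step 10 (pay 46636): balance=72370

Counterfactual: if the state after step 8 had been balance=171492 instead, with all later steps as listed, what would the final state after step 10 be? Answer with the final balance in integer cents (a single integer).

77226

state after step 8 := balance=171492
step 9 (pay 49514): balance=123075
step 10 (pay 46636): balance=77226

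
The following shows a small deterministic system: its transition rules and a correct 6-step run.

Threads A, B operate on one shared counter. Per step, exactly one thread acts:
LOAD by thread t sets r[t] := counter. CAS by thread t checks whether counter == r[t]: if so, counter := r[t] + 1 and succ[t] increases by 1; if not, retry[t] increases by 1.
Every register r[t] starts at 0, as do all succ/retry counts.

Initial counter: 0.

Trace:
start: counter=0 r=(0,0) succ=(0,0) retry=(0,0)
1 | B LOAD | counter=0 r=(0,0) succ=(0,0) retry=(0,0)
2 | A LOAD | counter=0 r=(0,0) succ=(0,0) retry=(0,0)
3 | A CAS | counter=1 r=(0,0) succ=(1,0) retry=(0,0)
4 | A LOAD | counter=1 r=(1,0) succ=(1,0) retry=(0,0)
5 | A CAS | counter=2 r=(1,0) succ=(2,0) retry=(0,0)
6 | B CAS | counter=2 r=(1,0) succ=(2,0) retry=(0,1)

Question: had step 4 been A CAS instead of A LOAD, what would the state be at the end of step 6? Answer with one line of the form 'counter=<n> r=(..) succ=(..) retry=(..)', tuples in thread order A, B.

(re-executing from step 4 with the substitution; state before step 4: counter=1 r=(0,0) succ=(1,0) retry=(0,0))
4 | A CAS | counter=1 r=(0,0) succ=(1,0) retry=(1,0)
5 | A CAS | counter=1 r=(0,0) succ=(1,0) retry=(2,0)
6 | B CAS | counter=1 r=(0,0) succ=(1,0) retry=(2,1)

counter=1 r=(0,0) succ=(1,0) retry=(2,1)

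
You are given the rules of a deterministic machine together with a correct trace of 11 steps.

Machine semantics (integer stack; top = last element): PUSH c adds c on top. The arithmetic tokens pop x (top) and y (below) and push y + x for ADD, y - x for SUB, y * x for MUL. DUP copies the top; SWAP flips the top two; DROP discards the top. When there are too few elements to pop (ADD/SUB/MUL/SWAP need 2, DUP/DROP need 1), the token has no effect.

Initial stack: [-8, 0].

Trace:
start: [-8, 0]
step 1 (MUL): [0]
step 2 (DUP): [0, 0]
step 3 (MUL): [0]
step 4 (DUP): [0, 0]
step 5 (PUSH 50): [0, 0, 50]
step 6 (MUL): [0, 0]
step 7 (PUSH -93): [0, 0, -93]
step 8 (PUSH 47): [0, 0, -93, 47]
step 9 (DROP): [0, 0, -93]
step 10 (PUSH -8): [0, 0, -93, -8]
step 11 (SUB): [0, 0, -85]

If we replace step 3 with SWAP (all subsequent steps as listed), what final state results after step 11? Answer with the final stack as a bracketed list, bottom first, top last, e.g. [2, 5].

[0, 0, 0, -85]

(re-executing from step 3 with the substitution; state before step 3: [0, 0])
step 3 (SWAP): [0, 0]
step 4 (DUP): [0, 0, 0]
step 5 (PUSH 50): [0, 0, 0, 50]
step 6 (MUL): [0, 0, 0]
step 7 (PUSH -93): [0, 0, 0, -93]
step 8 (PUSH 47): [0, 0, 0, -93, 47]
step 9 (DROP): [0, 0, 0, -93]
step 10 (PUSH -8): [0, 0, 0, -93, -8]
step 11 (SUB): [0, 0, 0, -85]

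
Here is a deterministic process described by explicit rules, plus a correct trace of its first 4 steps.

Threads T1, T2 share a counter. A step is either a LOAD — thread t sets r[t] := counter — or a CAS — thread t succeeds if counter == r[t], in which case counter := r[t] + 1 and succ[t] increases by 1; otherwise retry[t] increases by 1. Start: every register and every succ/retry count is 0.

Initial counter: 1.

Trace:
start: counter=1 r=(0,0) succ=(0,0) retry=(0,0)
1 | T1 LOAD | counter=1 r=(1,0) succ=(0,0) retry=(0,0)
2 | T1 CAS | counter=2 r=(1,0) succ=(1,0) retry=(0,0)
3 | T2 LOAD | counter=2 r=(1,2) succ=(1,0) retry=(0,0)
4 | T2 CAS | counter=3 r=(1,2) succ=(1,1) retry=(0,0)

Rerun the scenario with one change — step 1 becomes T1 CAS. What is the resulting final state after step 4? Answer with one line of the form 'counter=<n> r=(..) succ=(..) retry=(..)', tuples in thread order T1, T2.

counter=2 r=(0,1) succ=(0,1) retry=(2,0)

(re-executing from step 1 with the substitution; state before step 1: counter=1 r=(0,0) succ=(0,0) retry=(0,0))
1 | T1 CAS | counter=1 r=(0,0) succ=(0,0) retry=(1,0)
2 | T1 CAS | counter=1 r=(0,0) succ=(0,0) retry=(2,0)
3 | T2 LOAD | counter=1 r=(0,1) succ=(0,0) retry=(2,0)
4 | T2 CAS | counter=2 r=(0,1) succ=(0,1) retry=(2,0)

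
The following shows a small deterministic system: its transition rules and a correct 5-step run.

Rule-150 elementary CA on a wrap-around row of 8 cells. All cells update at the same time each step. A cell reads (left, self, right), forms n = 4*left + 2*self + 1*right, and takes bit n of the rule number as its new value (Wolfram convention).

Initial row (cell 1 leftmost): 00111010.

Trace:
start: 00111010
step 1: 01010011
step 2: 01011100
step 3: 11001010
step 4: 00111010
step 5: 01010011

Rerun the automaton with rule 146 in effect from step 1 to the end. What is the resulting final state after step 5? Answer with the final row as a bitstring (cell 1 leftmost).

(re-executing steps 1..5 under rule 146; state before step 1: 00111010)
step 1: 01010001
step 2: 00001010
step 3: 00010001
step 4: 10101010
step 5: 00000000

00000000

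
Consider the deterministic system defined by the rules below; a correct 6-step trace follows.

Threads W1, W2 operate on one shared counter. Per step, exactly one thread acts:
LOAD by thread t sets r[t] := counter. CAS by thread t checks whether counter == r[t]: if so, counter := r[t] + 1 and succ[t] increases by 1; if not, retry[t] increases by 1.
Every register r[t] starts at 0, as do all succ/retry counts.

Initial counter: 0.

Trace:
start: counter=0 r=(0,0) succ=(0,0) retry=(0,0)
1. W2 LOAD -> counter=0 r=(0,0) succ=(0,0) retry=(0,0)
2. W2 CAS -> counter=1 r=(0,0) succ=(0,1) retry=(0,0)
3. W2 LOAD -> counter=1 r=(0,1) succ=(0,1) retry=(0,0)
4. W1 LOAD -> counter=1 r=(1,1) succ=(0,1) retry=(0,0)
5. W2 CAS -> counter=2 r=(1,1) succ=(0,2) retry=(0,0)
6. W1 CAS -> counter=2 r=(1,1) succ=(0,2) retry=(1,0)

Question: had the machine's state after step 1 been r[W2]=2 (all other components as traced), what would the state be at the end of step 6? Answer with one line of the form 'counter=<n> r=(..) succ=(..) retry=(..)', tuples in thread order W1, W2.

state after step 1 := counter=0 r=(0,2) succ=(0,0) retry=(0,0)
2. W2 CAS -> counter=0 r=(0,2) succ=(0,0) retry=(0,1)
3. W2 LOAD -> counter=0 r=(0,0) succ=(0,0) retry=(0,1)
4. W1 LOAD -> counter=0 r=(0,0) succ=(0,0) retry=(0,1)
5. W2 CAS -> counter=1 r=(0,0) succ=(0,1) retry=(0,1)
6. W1 CAS -> counter=1 r=(0,0) succ=(0,1) retry=(1,1)

counter=1 r=(0,0) succ=(0,1) retry=(1,1)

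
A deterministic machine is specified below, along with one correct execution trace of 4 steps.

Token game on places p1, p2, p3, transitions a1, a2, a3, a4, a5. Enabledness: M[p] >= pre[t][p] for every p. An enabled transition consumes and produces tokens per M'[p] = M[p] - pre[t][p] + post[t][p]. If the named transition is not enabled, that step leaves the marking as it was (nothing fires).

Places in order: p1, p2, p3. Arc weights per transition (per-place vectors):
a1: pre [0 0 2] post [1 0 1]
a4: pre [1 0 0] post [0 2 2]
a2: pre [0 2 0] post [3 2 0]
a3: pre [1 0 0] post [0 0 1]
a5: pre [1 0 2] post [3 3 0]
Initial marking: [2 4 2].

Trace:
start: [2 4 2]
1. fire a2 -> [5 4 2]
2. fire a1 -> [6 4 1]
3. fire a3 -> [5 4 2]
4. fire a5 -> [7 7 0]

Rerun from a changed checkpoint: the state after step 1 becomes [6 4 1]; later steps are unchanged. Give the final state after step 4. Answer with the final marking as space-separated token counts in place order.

state after step 1 := [6 4 1]
2. fire a1 -> [6 4 1]
3. fire a3 -> [5 4 2]
4. fire a5 -> [7 7 0]

7 7 0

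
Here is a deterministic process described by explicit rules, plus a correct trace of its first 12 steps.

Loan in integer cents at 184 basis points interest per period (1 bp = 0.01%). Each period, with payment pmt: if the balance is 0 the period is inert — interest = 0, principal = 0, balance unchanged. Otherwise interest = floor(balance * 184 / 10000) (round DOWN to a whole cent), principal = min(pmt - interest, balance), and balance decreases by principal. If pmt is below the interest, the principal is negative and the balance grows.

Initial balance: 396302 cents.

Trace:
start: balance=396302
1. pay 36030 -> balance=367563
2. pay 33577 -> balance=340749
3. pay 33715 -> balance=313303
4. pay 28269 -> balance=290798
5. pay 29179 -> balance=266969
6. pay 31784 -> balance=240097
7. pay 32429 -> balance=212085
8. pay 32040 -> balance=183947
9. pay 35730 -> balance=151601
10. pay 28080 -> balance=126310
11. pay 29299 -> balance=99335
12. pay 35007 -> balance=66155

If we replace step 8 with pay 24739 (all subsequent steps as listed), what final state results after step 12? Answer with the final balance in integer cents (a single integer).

(re-executing from step 8 with the substitution; state before step 8: balance=212085)
8. pay 24739 -> balance=191248
9. pay 35730 -> balance=159036
10. pay 28080 -> balance=133882
11. pay 29299 -> balance=107046
12. pay 35007 -> balance=74008

74008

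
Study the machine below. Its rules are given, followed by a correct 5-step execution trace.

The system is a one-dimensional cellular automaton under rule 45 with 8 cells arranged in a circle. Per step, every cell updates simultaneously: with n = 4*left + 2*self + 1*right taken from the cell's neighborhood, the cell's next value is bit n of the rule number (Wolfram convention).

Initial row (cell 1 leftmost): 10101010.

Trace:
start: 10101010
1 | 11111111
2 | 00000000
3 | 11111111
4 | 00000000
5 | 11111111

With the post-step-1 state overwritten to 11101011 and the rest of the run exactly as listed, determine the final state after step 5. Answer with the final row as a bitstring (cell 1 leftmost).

11101101

state after step 1 := 11101011
2 | 00011110
3 | 11010000
4 | 10110110
5 | 11101101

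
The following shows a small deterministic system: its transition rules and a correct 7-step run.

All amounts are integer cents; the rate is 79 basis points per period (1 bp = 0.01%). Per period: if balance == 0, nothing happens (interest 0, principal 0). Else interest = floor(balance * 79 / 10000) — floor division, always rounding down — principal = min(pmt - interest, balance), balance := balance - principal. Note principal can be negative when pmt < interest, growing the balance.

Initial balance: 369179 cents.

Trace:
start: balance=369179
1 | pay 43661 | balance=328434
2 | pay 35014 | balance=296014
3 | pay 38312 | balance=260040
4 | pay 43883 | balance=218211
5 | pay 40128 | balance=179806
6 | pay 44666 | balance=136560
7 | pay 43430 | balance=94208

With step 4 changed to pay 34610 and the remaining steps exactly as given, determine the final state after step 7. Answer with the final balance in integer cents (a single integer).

(re-executing from step 4 with the substitution; state before step 4: balance=260040)
4 | pay 34610 | balance=227484
5 | pay 40128 | balance=189153
6 | pay 44666 | balance=145981
7 | pay 43430 | balance=103704

103704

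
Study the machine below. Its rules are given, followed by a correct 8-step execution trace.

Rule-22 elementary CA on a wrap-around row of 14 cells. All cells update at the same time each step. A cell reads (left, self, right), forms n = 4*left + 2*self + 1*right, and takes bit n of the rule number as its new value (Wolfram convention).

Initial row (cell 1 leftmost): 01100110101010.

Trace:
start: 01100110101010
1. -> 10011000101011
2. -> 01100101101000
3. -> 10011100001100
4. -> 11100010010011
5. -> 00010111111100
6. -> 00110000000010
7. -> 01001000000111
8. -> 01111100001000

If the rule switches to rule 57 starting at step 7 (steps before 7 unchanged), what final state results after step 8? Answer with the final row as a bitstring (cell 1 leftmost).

(re-executing steps 7..8 under rule 57; state before step 7: 00110000000010)
7. -> 10101111111001
8. -> 01011000000101

01011000000101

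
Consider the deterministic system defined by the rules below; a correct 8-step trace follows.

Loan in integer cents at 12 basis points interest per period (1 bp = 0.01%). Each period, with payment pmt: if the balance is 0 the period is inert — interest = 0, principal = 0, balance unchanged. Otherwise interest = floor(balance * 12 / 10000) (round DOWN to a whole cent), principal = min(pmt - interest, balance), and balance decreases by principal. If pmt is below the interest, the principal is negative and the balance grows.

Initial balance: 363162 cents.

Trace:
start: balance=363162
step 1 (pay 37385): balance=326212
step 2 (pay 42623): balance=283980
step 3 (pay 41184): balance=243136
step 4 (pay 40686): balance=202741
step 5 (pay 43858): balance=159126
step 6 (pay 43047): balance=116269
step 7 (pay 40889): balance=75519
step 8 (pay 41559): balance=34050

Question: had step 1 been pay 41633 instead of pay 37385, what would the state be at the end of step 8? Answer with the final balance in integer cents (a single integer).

(re-executing from step 1 with the substitution; state before step 1: balance=363162)
step 1 (pay 41633): balance=321964
step 2 (pay 42623): balance=279727
step 3 (pay 41184): balance=238878
step 4 (pay 40686): balance=198478
step 5 (pay 43858): balance=154858
step 6 (pay 43047): balance=111996
step 7 (pay 40889): balance=71241
step 8 (pay 41559): balance=29767

29767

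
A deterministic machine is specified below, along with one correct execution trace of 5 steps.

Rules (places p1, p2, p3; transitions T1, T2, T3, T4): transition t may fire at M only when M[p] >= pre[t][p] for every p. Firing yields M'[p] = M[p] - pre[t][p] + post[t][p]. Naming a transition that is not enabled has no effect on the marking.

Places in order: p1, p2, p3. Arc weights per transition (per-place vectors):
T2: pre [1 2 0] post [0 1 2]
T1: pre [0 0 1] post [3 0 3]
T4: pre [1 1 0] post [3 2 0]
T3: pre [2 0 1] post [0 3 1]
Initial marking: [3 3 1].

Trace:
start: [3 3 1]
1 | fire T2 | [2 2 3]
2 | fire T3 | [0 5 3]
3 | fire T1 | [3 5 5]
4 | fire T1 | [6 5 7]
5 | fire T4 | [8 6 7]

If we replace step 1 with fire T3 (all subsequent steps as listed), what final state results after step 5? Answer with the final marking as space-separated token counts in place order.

(re-executing from step 1 with the substitution; state before step 1: [3 3 1])
1 | fire T3 | [1 6 1]
2 | fire T3 | [1 6 1]
3 | fire T1 | [4 6 3]
4 | fire T1 | [7 6 5]
5 | fire T4 | [9 7 5]

9 7 5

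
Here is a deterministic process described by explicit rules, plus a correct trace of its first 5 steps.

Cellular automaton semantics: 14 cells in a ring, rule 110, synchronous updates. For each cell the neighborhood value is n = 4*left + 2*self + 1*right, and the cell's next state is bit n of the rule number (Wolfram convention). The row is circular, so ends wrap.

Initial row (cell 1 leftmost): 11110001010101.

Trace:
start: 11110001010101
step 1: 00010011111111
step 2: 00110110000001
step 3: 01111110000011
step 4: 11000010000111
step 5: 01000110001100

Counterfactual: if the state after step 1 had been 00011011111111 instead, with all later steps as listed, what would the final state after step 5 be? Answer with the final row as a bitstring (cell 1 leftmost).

state after step 1 := 00011011111111
step 2: 00111110000001
step 3: 01100010000011
step 4: 11100110000111
step 5: 00101110001100

00101110001100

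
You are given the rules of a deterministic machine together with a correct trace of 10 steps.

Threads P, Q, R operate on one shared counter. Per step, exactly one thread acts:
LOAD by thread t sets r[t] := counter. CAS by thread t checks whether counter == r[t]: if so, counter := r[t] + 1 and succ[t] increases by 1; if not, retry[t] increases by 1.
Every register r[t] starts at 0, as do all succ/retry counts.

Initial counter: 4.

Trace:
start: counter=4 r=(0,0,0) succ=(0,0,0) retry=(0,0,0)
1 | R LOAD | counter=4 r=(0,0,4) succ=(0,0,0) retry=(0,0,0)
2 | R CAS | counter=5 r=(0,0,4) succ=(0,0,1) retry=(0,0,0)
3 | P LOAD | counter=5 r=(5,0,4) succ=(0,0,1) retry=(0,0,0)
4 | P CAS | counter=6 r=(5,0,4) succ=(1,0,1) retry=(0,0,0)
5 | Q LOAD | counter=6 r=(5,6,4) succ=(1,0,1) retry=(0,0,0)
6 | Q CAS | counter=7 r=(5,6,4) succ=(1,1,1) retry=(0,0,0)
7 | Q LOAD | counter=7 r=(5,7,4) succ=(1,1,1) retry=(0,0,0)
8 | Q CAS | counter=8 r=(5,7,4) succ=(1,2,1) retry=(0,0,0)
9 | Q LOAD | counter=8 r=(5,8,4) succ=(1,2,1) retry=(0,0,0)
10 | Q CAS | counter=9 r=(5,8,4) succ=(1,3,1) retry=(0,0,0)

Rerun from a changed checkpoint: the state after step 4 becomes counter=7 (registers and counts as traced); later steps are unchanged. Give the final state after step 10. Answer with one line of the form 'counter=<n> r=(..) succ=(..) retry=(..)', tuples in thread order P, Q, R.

counter=10 r=(5,9,4) succ=(1,3,1) retry=(0,0,0)

state after step 4 := counter=7 r=(5,0,4) succ=(1,0,1) retry=(0,0,0)
5 | Q LOAD | counter=7 r=(5,7,4) succ=(1,0,1) retry=(0,0,0)
6 | Q CAS | counter=8 r=(5,7,4) succ=(1,1,1) retry=(0,0,0)
7 | Q LOAD | counter=8 r=(5,8,4) succ=(1,1,1) retry=(0,0,0)
8 | Q CAS | counter=9 r=(5,8,4) succ=(1,2,1) retry=(0,0,0)
9 | Q LOAD | counter=9 r=(5,9,4) succ=(1,2,1) retry=(0,0,0)
10 | Q CAS | counter=10 r=(5,9,4) succ=(1,3,1) retry=(0,0,0)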